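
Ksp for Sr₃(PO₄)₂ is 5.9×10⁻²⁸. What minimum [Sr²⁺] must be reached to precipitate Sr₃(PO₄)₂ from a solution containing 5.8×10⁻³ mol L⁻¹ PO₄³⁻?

2.6×10⁻⁸ M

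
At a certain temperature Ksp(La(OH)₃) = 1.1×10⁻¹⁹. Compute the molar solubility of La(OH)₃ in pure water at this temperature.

8.0×10⁻⁶ M

La(OH)₃(s) ⇌ La³⁺(aq) + 3 OH⁻(aq)
Call the molar solubility s, so that [La³⁺] = s and [OH⁻] = 3s.
Ksp = [La³⁺][OH⁻]^3 = s · (3s)^3 = 27s^4
27s^4 = 1.1×10⁻¹⁹  ⇒  s^4 = 4.1×10⁻²¹
s = 8.0×10⁻⁶ mol L⁻¹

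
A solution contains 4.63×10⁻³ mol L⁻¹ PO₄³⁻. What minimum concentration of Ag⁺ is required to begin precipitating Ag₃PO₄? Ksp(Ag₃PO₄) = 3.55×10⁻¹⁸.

9.15×10⁻⁶ M

Precipitation of each salt begins when its ion product equals Ksp.
Ag₃PO₄(s) ⇌ 3 Ag⁺(aq) + PO₄³⁻(aq)
Ksp = [Ag⁺]^3[PO₄³⁻] = [Ag⁺]^3(4.63×10⁻³)
[Ag⁺]^3 = 3.55×10⁻¹⁸ / (4.63×10⁻³) = 7.67×10⁻¹⁶
[Ag⁺] = 9.15×10⁻⁶ mol L⁻¹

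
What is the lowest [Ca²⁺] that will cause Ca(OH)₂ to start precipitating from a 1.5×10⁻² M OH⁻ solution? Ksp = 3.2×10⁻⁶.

1.4×10⁻² M

Precipitation begins when Q = Ksp.
Ca(OH)₂(s) ⇌ Ca²⁺(aq) + 2 OH⁻(aq)
Ksp = [Ca²⁺][OH⁻]^2 = [Ca²⁺](1.5×10⁻²)^2
[Ca²⁺] = 3.2×10⁻⁶ / (1.5×10⁻²)^2 = 1.4×10⁻²
[Ca²⁺] = 1.4×10⁻² M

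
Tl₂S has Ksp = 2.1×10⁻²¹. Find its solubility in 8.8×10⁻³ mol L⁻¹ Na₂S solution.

Tl₂S(s) ⇌ 2 Tl⁺(aq) + S²⁻(aq)
Let s be the solubility of Tl₂S here. The common ion gives [S²⁻] ≈ 8.8×10⁻³ mol L⁻¹, and [Tl⁺] = 2s.
Ksp = [Tl⁺]^2[S²⁻] = (2s)^2(8.8×10⁻³)
(2s)^2 = 2.1×10⁻²¹ / (8.8×10⁻³) = 2.4×10⁻¹⁹
s = 2.4×10⁻¹⁰ mol L⁻¹

2.4×10⁻¹⁰ M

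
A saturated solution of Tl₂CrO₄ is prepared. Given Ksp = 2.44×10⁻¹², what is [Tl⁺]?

1.70×10⁻⁴ M

Tl₂CrO₄(s) ⇌ 2 Tl⁺(aq) + CrO₄²⁻(aq)
Call the molar solubility s, so that [Tl⁺] = 2s and [CrO₄²⁻] = s.
Ksp = [Tl⁺]^2[CrO₄²⁻] = (2s)^2 · s = 4s^3 = 2.44×10⁻¹²
s = 8.48×10⁻⁵ mol/L
[Tl⁺] = 2s = 1.70×10⁻⁴ mol/L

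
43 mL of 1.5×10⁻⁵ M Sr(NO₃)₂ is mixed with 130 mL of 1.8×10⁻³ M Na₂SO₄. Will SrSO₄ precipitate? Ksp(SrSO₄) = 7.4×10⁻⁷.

No

Total volume after mixing = 43 + 130 = 173 mL.
[Sr²⁺] = (1.5×10⁻⁵)(43)/173 = 3.7×10⁻⁶ M
[SO₄²⁻] = (1.8×10⁻³)(130)/173 = 1.4×10⁻³ M
Q = [Sr²⁺][SO₄²⁻] = 5.0×10⁻⁹
Since Q (5.0×10⁻⁹) is less than Ksp (7.4×10⁻⁷), no SrSO₄ precipitates.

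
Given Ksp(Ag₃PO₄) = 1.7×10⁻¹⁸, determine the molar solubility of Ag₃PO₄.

Ag₃PO₄(s) ⇌ 3 Ag⁺(aq) + PO₄³⁻(aq)
With molar solubility s: [Ag⁺] = 3s, [PO₄³⁻] = s.
Ksp = [Ag⁺]^3[PO₄³⁻] = (3s)^3 · s = 27s^4
27s^4 = 1.7×10⁻¹⁸  ⇒  s^4 = 6.3×10⁻²⁰
s = (6.3×10⁻²⁰)^(1/4) = 1.6×10⁻⁵ mol L⁻¹

1.6×10⁻⁵ M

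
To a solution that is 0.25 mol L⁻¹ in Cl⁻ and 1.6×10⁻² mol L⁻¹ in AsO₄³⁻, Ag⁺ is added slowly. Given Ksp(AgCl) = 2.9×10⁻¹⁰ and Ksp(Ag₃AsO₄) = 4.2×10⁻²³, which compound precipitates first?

AgCl

The threshold for precipitation is Q = Ksp.
For AgCl: [Ag⁺] = (Ksp/[Cl⁻]) = 1.2×10⁻⁹ mol L⁻¹
For Ag₃AsO₄: [Ag⁺] = (Ksp/[AsO₄³⁻])^(1/3) = 1.4×10⁻⁷ mol L⁻¹
The smaller threshold [Ag⁺] is reached first, so AgCl precipitates first.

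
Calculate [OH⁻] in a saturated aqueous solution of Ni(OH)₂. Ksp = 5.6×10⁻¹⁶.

Ni(OH)₂(s) ⇌ Ni²⁺(aq) + 2 OH⁻(aq)
For each mole of Ni(OH)₂ that dissolves per liter, [Ni²⁺] = s and [OH⁻] = 2s; let s denote this solubility.
Ksp = [Ni²⁺][OH⁻]^2 = s · (2s)^2 = 4s^3 = 5.6×10⁻¹⁶
s = 5.2×10⁻⁶ M
[OH⁻] = 2s = 1.0×10⁻⁵ M

1.0×10⁻⁵ M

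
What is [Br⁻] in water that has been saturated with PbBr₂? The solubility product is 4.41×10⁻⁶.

PbBr₂(s) ⇌ Pb²⁺(aq) + 2 Br⁻(aq)
For each mole of PbBr₂ that dissolves per liter, [Pb²⁺] = s and [Br⁻] = 2s; let s denote this solubility.
Ksp = [Pb²⁺][Br⁻]^2 = s · (2s)^2 = 4s^3 = 4.41×10⁻⁶
s = 1.03×10⁻² mol/L
[Br⁻] = 2s = 2.07×10⁻² mol/L

2.07×10⁻² M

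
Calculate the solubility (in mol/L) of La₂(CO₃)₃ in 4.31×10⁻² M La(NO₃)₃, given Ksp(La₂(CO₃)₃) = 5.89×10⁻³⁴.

La₂(CO₃)₃(s) ⇌ 2 La³⁺(aq) + 3 CO₃²⁻(aq)
The solution already contains La³⁺ at 4.31×10⁻² M. Let s be the molar solubility of La₂(CO₃)₃.
[La³⁺] ≈ 4.31×10⁻² M (common ion dominates); [CO₃²⁻] = 3s.
Ksp = [La³⁺]^2[CO₃²⁻]^3 = (4.31×10⁻²)^2(3s)^3
(3s)^3 = 5.89×10⁻³⁴ / (4.31×10⁻²)^2 = 3.17×10⁻³¹
s = 2.27×10⁻¹¹ M

2.27×10⁻¹¹ M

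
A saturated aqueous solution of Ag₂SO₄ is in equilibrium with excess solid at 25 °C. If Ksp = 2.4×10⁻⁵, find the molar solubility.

1.8×10⁻² M

Ag₂SO₄(s) ⇌ 2 Ag⁺(aq) + SO₄²⁻(aq)
Let s be the molar solubility. Then [Ag⁺] = 2s and [SO₄²⁻] = s.
Ksp = [Ag⁺]^2[SO₄²⁻] = (2s)^2 · s = 4s^3
4s^3 = 2.4×10⁻⁵  ⇒  s^3 = 6.0×10⁻⁶
s = 1.8×10⁻² mol L⁻¹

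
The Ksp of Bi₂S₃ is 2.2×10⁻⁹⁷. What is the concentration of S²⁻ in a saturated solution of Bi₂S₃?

Bi₂S₃(s) ⇌ 2 Bi³⁺(aq) + 3 S²⁻(aq)
With molar solubility s: [Bi³⁺] = 2s, [S²⁻] = 3s.
Ksp = [Bi³⁺]^2[S²⁻]^3 = (2s)^2 · (3s)^3 = 108s^5 = 2.2×10⁻⁹⁷
s = 1.8×10⁻²⁰ mol L⁻¹
[S²⁻] = 3s = 5.5×10⁻²⁰ mol L⁻¹

5.5×10⁻²⁰ M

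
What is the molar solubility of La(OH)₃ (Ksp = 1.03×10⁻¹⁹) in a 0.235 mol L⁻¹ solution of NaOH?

La(OH)₃(s) ⇌ La³⁺(aq) + 3 OH⁻(aq)
The solution already contains OH⁻ at 0.235 mol L⁻¹. Let s be the molar solubility of La(OH)₃.
[OH⁻] ≈ 0.235 mol L⁻¹ (common ion dominates); [La³⁺] = s.
Ksp = [La³⁺][OH⁻]^3 = s(0.235)^3
s = 1.03×10⁻¹⁹ / (0.235)^3 = 7.94×10⁻¹⁸
s = 7.94×10⁻¹⁸ mol L⁻¹

7.94×10⁻¹⁸ M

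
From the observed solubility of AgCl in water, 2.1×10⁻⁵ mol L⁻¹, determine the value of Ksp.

AgCl(s) ⇌ Ag⁺(aq) + Cl⁻(aq)
For each mole of AgCl that dissolves per liter, [Ag⁺] = s and [Cl⁻] = s; let s denote this solubility.
Ksp = [Ag⁺][Cl⁻] = s · s = s^2
Ksp = (2.1×10⁻⁵)^2 = 4.4×10⁻¹⁰

Ksp = 4.4×10⁻¹⁰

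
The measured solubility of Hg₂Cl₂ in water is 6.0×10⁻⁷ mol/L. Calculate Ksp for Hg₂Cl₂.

Hg₂Cl₂(s) ⇌ Hg₂²⁺(aq) + 2 Cl⁻(aq)
Let s be the molar solubility. Then [Hg₂²⁺] = s and [Cl⁻] = 2s.
Ksp = [Hg₂²⁺][Cl⁻]^2 = s · (2s)^2 = 4s^3
Ksp = 4 × (6.0×10⁻⁷)^3 = 8.6×10⁻¹⁹

Ksp = 8.6×10⁻¹⁹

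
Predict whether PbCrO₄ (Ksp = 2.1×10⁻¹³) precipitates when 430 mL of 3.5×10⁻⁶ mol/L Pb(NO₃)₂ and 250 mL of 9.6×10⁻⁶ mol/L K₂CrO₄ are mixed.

Yes

The combined volume is 680 mL.
[Pb²⁺] = (3.5×10⁻⁶)(430)/680 = 2.2×10⁻⁶ mol/L
[CrO₄²⁻] = (9.6×10⁻⁶)(250)/680 = 3.5×10⁻⁶ mol/L
Q = [Pb²⁺][CrO₄²⁻] = 7.8×10⁻¹²
Because Q > Ksp (7.8×10⁻¹² vs 2.1×10⁻¹³), a precipitate of PbCrO₄ forms.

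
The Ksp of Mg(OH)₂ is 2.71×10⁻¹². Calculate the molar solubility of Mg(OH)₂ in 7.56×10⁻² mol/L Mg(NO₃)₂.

Mg(OH)₂(s) ⇌ Mg²⁺(aq) + 2 OH⁻(aq)
With Mg²⁺ already at 7.56×10⁻² mol/L and s small, take [Mg²⁺] ≈ 7.56×10⁻² mol/L and [OH⁻] = 2s.
Ksp = [Mg²⁺][OH⁻]^2 = (7.56×10⁻²)(2s)^2
(2s)^2 = 2.71×10⁻¹² / (7.56×10⁻²) = 3.58×10⁻¹¹
s = 2.99×10⁻⁶ mol/L

2.99×10⁻⁶ M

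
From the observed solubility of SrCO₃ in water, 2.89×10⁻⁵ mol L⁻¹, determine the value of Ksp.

Ksp = 8.35×10⁻¹⁰

SrCO₃(s) ⇌ Sr²⁺(aq) + CO₃²⁻(aq)
Let s be the molar solubility. Then [Sr²⁺] = s and [CO₃²⁻] = s.
Ksp = [Sr²⁺][CO₃²⁻] = s · s = s^2
Ksp = (2.89×10⁻⁵)^2 = 8.35×10⁻¹⁰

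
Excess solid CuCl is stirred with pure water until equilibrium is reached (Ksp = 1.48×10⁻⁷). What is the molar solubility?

CuCl(s) ⇌ Cu⁺(aq) + Cl⁻(aq)
Let s be the molar solubility. Then [Cu⁺] = s and [Cl⁻] = s.
Ksp = [Cu⁺][Cl⁻] = s · s = s^2
s^2 = 1.48×10⁻⁷
s = 3.85×10⁻⁴ M

3.85×10⁻⁴ M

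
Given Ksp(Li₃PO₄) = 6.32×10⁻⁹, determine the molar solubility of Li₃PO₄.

3.91×10⁻³ M

Li₃PO₄(s) ⇌ 3 Li⁺(aq) + PO₄³⁻(aq)
With molar solubility s: [Li⁺] = 3s, [PO₄³⁻] = s.
Ksp = [Li⁺]^3[PO₄³⁻] = (3s)^3 · s = 27s^4
27s^4 = 6.32×10⁻⁹  ⇒  s^4 = 2.34×10⁻¹⁰
Taking the 4th root, s = 3.91×10⁻³ mol/L.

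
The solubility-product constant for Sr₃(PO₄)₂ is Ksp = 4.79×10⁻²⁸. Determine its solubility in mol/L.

1.35×10⁻⁶ M

Sr₃(PO₄)₂(s) ⇌ 3 Sr²⁺(aq) + 2 PO₄³⁻(aq)
For each mole of Sr₃(PO₄)₂ that dissolves per liter, [Sr²⁺] = 3s and [PO₄³⁻] = 2s; let s denote this solubility.
Ksp = [Sr²⁺]^3[PO₄³⁻]^2 = (3s)^3 · (2s)^2 = 108s^5
108s^5 = 4.79×10⁻²⁸  ⇒  s^5 = 4.44×10⁻³⁰
s = (4.44×10⁻³⁰)^(1/5) = 1.35×10⁻⁶ M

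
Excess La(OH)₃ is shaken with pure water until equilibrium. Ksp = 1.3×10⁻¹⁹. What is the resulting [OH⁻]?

La(OH)₃(s) ⇌ La³⁺(aq) + 3 OH⁻(aq)
For each mole of La(OH)₃ that dissolves per liter, [La³⁺] = s and [OH⁻] = 3s; let s denote this solubility.
Ksp = [La³⁺][OH⁻]^3 = s · (3s)^3 = 27s^4 = 1.3×10⁻¹⁹
s = 8.3×10⁻⁶ M
[OH⁻] = 3s = 2.5×10⁻⁵ M

2.5×10⁻⁵ M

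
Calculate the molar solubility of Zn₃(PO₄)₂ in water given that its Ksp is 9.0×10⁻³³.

Zn₃(PO₄)₂(s) ⇌ 3 Zn²⁺(aq) + 2 PO₄³⁻(aq)
Call the molar solubility s, so that [Zn²⁺] = 3s and [PO₄³⁻] = 2s.
Ksp = [Zn²⁺]^3[PO₄³⁻]^2 = (3s)^3 · (2s)^2 = 108s^5
108s^5 = 9.0×10⁻³³  ⇒  s^5 = 8.3×10⁻³⁵
s = 1.5×10⁻⁷ M

1.5×10⁻⁷ M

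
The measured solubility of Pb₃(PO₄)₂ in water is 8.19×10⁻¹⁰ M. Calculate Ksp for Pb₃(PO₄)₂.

Pb₃(PO₄)₂(s) ⇌ 3 Pb²⁺(aq) + 2 PO₄³⁻(aq)
For each mole of Pb₃(PO₄)₂ that dissolves per liter, [Pb²⁺] = 3s and [PO₄³⁻] = 2s; let s denote this solubility.
Ksp = [Pb²⁺]^3[PO₄³⁻]^2 = (3s)^3 · (2s)^2 = 108s^5
Ksp = 108 × (8.19×10⁻¹⁰)^5 = 3.98×10⁻⁴⁴

Ksp = 3.98×10⁻⁴⁴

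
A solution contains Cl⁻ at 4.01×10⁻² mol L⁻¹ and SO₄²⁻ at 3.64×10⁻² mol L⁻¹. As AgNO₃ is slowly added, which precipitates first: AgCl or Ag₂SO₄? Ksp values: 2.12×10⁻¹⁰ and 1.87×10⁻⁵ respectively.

Precipitation of each salt begins when its ion product equals Ksp.
For AgCl: [Ag⁺] = (Ksp/[Cl⁻]) = 5.29×10⁻⁹ mol L⁻¹
For Ag₂SO₄: [Ag⁺] = (Ksp/[SO₄²⁻])^(1/2) = 2.27×10⁻² mol L⁻¹
Since AgCl needs less Ag⁺ to reach saturation, it precipitates first.

AgCl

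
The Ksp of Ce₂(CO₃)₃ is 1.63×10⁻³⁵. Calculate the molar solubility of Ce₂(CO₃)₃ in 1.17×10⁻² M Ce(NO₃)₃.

Ce₂(CO₃)₃(s) ⇌ 2 Ce³⁺(aq) + 3 CO₃²⁻(aq)
Let s be the solubility of Ce₂(CO₃)₃ here. The common ion gives [Ce³⁺] ≈ 1.17×10⁻² M, and [CO₃²⁻] = 3s.
Ksp = [Ce³⁺]^2[CO₃²⁻]^3 = (1.17×10⁻²)^2(3s)^3
(3s)^3 = 1.63×10⁻³⁵ / (1.17×10⁻²)^2 = 1.19×10⁻³¹
s = 1.64×10⁻¹¹ M

1.64×10⁻¹¹ M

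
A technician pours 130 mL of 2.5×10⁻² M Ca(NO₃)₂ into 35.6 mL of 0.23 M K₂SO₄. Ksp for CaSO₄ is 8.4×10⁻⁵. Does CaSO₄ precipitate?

Yes

After mixing, V = 130 mL + 35.6 mL = 165.6 mL.
[Ca²⁺] = (2.5×10⁻²)(130)/165.6 = 2.0×10⁻² M
[SO₄²⁻] = (0.23)(35.6)/165.6 = 4.9×10⁻² M
Q = [Ca²⁺][SO₄²⁻] = 9.7×10⁻⁴
Q = 9.7×10⁻⁴ > Ksp = 8.4×10⁻⁵, so the solution is supersaturated and CaSO₄ precipitates.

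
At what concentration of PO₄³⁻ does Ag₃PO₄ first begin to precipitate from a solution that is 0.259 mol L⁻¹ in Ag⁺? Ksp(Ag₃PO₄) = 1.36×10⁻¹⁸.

7.83×10⁻¹⁷ M

Precipitation of each salt begins when its ion product equals Ksp.
Ag₃PO₄(s) ⇌ 3 Ag⁺(aq) + PO₄³⁻(aq)
Ksp = [Ag⁺]^3[PO₄³⁻] = [PO₄³⁻](0.259)^3
[PO₄³⁻] = 1.36×10⁻¹⁸ / (0.259)^3 = 7.83×10⁻¹⁷
[PO₄³⁻] = 7.83×10⁻¹⁷ mol L⁻¹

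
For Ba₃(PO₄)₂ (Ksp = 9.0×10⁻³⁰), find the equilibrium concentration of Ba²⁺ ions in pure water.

Ba₃(PO₄)₂(s) ⇌ 3 Ba²⁺(aq) + 2 PO₄³⁻(aq)
With molar solubility s: [Ba²⁺] = 3s, [PO₄³⁻] = 2s.
Ksp = [Ba²⁺]^3[PO₄³⁻]^2 = (3s)^3 · (2s)^2 = 108s^5 = 9.0×10⁻³⁰
s = 6.1×10⁻⁷ mol L⁻¹
[Ba²⁺] = 3s = 1.8×10⁻⁶ mol L⁻¹

1.8×10⁻⁶ M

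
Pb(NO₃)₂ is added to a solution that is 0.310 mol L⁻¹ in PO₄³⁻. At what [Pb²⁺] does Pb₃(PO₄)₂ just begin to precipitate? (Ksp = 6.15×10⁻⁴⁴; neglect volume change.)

Precipitation begins when Q = Ksp.
Pb₃(PO₄)₂(s) ⇌ 3 Pb²⁺(aq) + 2 PO₄³⁻(aq)
Ksp = [Pb²⁺]^3[PO₄³⁻]^2 = [Pb²⁺]^3(0.310)^2
[Pb²⁺]^3 = 6.15×10⁻⁴⁴ / (0.310)^2 = 6.40×10⁻⁴³
[Pb²⁺] = 8.62×10⁻¹⁵ mol L⁻¹

8.62×10⁻¹⁵ M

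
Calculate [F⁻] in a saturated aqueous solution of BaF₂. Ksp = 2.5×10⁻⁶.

BaF₂(s) ⇌ Ba²⁺(aq) + 2 F⁻(aq)
Call the molar solubility s, so that [Ba²⁺] = s and [F⁻] = 2s.
Ksp = [Ba²⁺][F⁻]^2 = s · (2s)^2 = 4s^3 = 2.5×10⁻⁶
s = 8.5×10⁻³ mol/L
[F⁻] = 2s = 1.7×10⁻² mol/L

1.7×10⁻² M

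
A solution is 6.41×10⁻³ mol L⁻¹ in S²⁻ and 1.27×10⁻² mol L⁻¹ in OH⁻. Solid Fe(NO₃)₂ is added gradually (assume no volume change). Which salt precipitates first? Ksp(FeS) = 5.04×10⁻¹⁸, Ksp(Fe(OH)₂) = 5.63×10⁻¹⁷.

FeS

Each salt precipitates once Q = Ksp for that salt.
For FeS: [Fe²⁺] = (Ksp/[S²⁻]) = 7.86×10⁻¹⁶ mol L⁻¹
For Fe(OH)₂: [Fe²⁺] = (Ksp/[OH⁻]^2) = 3.49×10⁻¹³ mol L⁻¹
FeS requires the lower [Fe²⁺], so it precipitates first.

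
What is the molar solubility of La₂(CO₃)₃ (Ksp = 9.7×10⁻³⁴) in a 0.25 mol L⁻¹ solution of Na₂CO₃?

La₂(CO₃)₃(s) ⇌ 2 La³⁺(aq) + 3 CO₃²⁻(aq)
The solution already contains CO₃²⁻ at 0.25 mol L⁻¹. Let s be the molar solubility of La₂(CO₃)₃.
[CO₃²⁻] ≈ 0.25 mol L⁻¹ (common ion dominates); [La³⁺] = 2s.
Ksp = [La³⁺]^2[CO₃²⁻]^3 = (2s)^2(0.25)^3
(2s)^2 = 9.7×10⁻³⁴ / (0.25)^3 = 6.2×10⁻³²
s = 1.2×10⁻¹⁶ mol L⁻¹

1.2×10⁻¹⁶ M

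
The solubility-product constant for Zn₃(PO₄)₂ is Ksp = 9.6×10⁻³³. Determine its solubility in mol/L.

Zn₃(PO₄)₂(s) ⇌ 3 Zn²⁺(aq) + 2 PO₄³⁻(aq)
If s mol/L of Zn₃(PO₄)₂ dissolves, [Zn²⁺] = 3s and [PO₄³⁻] = 2s.
Ksp = [Zn²⁺]^3[PO₄³⁻]^2 = (3s)^3 · (2s)^2 = 108s^5
108s^5 = 9.6×10⁻³³  ⇒  s^5 = 8.9×10⁻³⁵
s = 1.5×10⁻⁷ mol L⁻¹

1.5×10⁻⁷ M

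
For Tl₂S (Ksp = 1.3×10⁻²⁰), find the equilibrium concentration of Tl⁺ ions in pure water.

3.0×10⁻⁷ M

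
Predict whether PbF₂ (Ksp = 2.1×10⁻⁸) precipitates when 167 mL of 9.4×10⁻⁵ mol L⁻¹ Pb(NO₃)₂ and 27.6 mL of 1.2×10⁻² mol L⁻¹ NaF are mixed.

No

The combined volume is 194.6 mL.
[Pb²⁺] = (9.4×10⁻⁵)(167)/194.6 = 8.1×10⁻⁵ mol L⁻¹
[F⁻] = (1.2×10⁻²)(27.6)/194.6 = 1.7×10⁻³ mol L⁻¹
Q = [Pb²⁺][F⁻]^2 = 2.3×10⁻¹⁰
Q = 2.3×10⁻¹⁰ < Ksp = 2.1×10⁻⁸, so the solution is unsaturated and no precipitate forms.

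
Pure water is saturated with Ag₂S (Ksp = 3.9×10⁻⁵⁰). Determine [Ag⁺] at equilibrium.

Ag₂S(s) ⇌ 2 Ag⁺(aq) + S²⁻(aq)
If s mol/L of Ag₂S dissolves, [Ag⁺] = 2s and [S²⁻] = s.
Ksp = [Ag⁺]^2[S²⁻] = (2s)^2 · s = 4s^3 = 3.9×10⁻⁵⁰
s = 2.1×10⁻¹⁷ mol/L
[Ag⁺] = 2s = 4.3×10⁻¹⁷ mol/L

4.3×10⁻¹⁷ M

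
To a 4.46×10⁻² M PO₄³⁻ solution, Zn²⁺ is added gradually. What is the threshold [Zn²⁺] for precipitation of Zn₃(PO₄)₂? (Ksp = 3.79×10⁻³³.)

1.24×10⁻¹⁰ M

Precipitation of each salt begins when its ion product equals Ksp.
Zn₃(PO₄)₂(s) ⇌ 3 Zn²⁺(aq) + 2 PO₄³⁻(aq)
Ksp = [Zn²⁺]^3[PO₄³⁻]^2 = [Zn²⁺]^3(4.46×10⁻²)^2
[Zn²⁺]^3 = 3.79×10⁻³³ / (4.46×10⁻²)^2 = 1.91×10⁻³⁰
[Zn²⁺] = 1.24×10⁻¹⁰ M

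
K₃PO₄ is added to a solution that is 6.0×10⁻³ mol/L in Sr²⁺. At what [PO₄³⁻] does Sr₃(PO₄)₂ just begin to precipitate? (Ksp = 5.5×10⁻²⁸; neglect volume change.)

Precipitation of each salt begins when its ion product equals Ksp.
Sr₃(PO₄)₂(s) ⇌ 3 Sr²⁺(aq) + 2 PO₄³⁻(aq)
Ksp = [Sr²⁺]^3[PO₄³⁻]^2 = [PO₄³⁻]^2(6.0×10⁻³)^3
[PO₄³⁻]^2 = 5.5×10⁻²⁸ / (6.0×10⁻³)^3 = 2.5×10⁻²¹
[PO₄³⁻] = 5.0×10⁻¹¹ mol/L

5.0×10⁻¹¹ M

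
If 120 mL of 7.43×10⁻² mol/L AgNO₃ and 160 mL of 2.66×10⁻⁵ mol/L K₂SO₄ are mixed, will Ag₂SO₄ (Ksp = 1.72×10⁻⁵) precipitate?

No

After mixing, V = 120 mL + 160 mL = 280 mL.
[Ag⁺] = (7.43×10⁻²)(120)/280 = 3.18×10⁻² mol/L
[SO₄²⁻] = (2.66×10⁻⁵)(160)/280 = 1.52×10⁻⁵ mol/L
Q = [Ag⁺]^2[SO₄²⁻] = 1.54×10⁻⁸
Q < Ksp (1.54×10⁻⁸ vs 1.72×10⁻⁵); the solution remains unsaturated and no precipitate forms.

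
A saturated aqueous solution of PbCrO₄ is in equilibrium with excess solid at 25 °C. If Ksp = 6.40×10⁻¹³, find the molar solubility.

8.00×10⁻⁷ M

PbCrO₄(s) ⇌ Pb²⁺(aq) + CrO₄²⁻(aq)
If s mol/L of PbCrO₄ dissolves, [Pb²⁺] = s and [CrO₄²⁻] = s.
Ksp = [Pb²⁺][CrO₄²⁻] = s · s = s^2
s^2 = 6.40×10⁻¹³
s = (6.40×10⁻¹³)^(1/2) = 8.00×10⁻⁷ mol L⁻¹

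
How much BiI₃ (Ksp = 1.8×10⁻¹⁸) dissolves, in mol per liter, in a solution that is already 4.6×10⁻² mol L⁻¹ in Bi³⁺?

1.1×10⁻⁶ M

BiI₃(s) ⇌ Bi³⁺(aq) + 3 I⁻(aq)
With Bi³⁺ already at 4.6×10⁻² mol L⁻¹ and s small, take [Bi³⁺] ≈ 4.6×10⁻² mol L⁻¹ and [I⁻] = 3s.
Ksp = [Bi³⁺][I⁻]^3 = (4.6×10⁻²)(3s)^3
(3s)^3 = 1.8×10⁻¹⁸ / (4.6×10⁻²) = 3.9×10⁻¹⁷
s = 1.1×10⁻⁶ mol L⁻¹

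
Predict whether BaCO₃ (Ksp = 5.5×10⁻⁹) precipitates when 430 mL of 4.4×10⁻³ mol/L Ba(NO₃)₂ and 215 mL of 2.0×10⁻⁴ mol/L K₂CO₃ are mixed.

The combined volume is 645 mL.
[Ba²⁺] = (4.4×10⁻³)(430)/645 = 2.9×10⁻³ mol/L
[CO₃²⁻] = (2.0×10⁻⁴)(215)/645 = 6.7×10⁻⁵ mol/L
Q = [Ba²⁺][CO₃²⁻] = 2.0×10⁻⁷
Q = 2.0×10⁻⁷ > Ksp = 5.5×10⁻⁹, so the solution is supersaturated and BaCO₃ precipitates.

Yes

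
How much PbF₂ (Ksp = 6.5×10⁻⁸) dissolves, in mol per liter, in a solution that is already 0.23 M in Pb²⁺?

2.7×10⁻⁴ M

PbF₂(s) ⇌ Pb²⁺(aq) + 2 F⁻(aq)
Let s be the solubility of PbF₂ here. The common ion gives [Pb²⁺] ≈ 0.23 M, and [F⁻] = 2s.
Ksp = [Pb²⁺][F⁻]^2 = (0.23)(2s)^2
(2s)^2 = 6.5×10⁻⁸ / (0.23) = 2.8×10⁻⁷
s = 2.7×10⁻⁴ M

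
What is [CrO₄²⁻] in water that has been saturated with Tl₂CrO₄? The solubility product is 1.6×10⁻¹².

Tl₂CrO₄(s) ⇌ 2 Tl⁺(aq) + CrO₄²⁻(aq)
If s mol/L of Tl₂CrO₄ dissolves, [Tl⁺] = 2s and [CrO₄²⁻] = s.
Ksp = [Tl⁺]^2[CrO₄²⁻] = (2s)^2 · s = 4s^3 = 1.6×10⁻¹²
s = 7.4×10⁻⁵ M
[CrO₄²⁻] = s = 7.4×10⁻⁵ M

7.4×10⁻⁵ M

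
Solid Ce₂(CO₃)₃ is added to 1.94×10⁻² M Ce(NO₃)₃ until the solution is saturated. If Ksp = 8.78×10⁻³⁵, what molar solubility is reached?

Ce₂(CO₃)₃(s) ⇌ 2 Ce³⁺(aq) + 3 CO₃²⁻(aq)
With Ce³⁺ already at 1.94×10⁻² M and s small, take [Ce³⁺] ≈ 1.94×10⁻² M and [CO₃²⁻] = 3s.
Ksp = [Ce³⁺]^2[CO₃²⁻]^3 = (1.94×10⁻²)^2(3s)^3
(3s)^3 = 8.78×10⁻³⁵ / (1.94×10⁻²)^2 = 2.33×10⁻³¹
s = 2.05×10⁻¹¹ M

2.05×10⁻¹¹ M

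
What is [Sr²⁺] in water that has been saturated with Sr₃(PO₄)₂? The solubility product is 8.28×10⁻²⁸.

Sr₃(PO₄)₂(s) ⇌ 3 Sr²⁺(aq) + 2 PO₄³⁻(aq)
Let s be the molar solubility. Then [Sr²⁺] = 3s and [PO₄³⁻] = 2s.
Ksp = [Sr²⁺]^3[PO₄³⁻]^2 = (3s)^3 · (2s)^2 = 108s^5 = 8.28×10⁻²⁸
s = 1.50×10⁻⁶ M
[Sr²⁺] = 3s = 4.51×10⁻⁶ M

4.51×10⁻⁶ M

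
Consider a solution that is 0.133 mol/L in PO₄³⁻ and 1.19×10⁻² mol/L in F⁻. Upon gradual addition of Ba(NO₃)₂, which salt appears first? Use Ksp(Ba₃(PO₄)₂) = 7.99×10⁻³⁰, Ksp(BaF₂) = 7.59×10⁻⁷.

Ba₃(PO₄)₂

A salt starts to precipitate once the ion product Q reaches its Ksp.
For Ba₃(PO₄)₂: [Ba²⁺] = (Ksp/[PO₄³⁻]^2)^(1/3) = 7.67×10⁻¹⁰ mol/L
For BaF₂: [Ba²⁺] = (Ksp/[F⁻]^2) = 5.36×10⁻³ mol/L
Ba₃(PO₄)₂ requires the lower [Ba²⁺], so it precipitates first.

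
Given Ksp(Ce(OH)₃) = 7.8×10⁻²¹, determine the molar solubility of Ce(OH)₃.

4.1×10⁻⁶ M

Ce(OH)₃(s) ⇌ Ce³⁺(aq) + 3 OH⁻(aq)
With molar solubility s: [Ce³⁺] = s, [OH⁻] = 3s.
Ksp = [Ce³⁺][OH⁻]^3 = s · (3s)^3 = 27s^4
27s^4 = 7.8×10⁻²¹  ⇒  s^4 = 2.9×10⁻²²
s = 4.1×10⁻⁶ mol L⁻¹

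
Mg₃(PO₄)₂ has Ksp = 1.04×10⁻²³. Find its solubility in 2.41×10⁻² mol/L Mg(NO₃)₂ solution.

4.31×10⁻¹⁰ M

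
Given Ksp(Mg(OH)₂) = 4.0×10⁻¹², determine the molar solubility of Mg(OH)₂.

1.0×10⁻⁴ M

Mg(OH)₂(s) ⇌ Mg²⁺(aq) + 2 OH⁻(aq)
For each mole of Mg(OH)₂ that dissolves per liter, [Mg²⁺] = s and [OH⁻] = 2s; let s denote this solubility.
Ksp = [Mg²⁺][OH⁻]^2 = s · (2s)^2 = 4s^3
4s^3 = 4.0×10⁻¹²  ⇒  s^3 = 1.0×10⁻¹²
s = 1.0×10⁻⁴ mol L⁻¹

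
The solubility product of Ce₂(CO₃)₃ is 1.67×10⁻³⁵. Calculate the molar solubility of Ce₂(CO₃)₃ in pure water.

Ce₂(CO₃)₃(s) ⇌ 2 Ce³⁺(aq) + 3 CO₃²⁻(aq)
If s mol/L of Ce₂(CO₃)₃ dissolves, [Ce³⁺] = 2s and [CO₃²⁻] = 3s.
Ksp = [Ce³⁺]^2[CO₃²⁻]^3 = (2s)^2 · (3s)^3 = 108s^5
108s^5 = 1.67×10⁻³⁵  ⇒  s^5 = 1.55×10⁻³⁷
Taking the 5th root, s = 4.34×10⁻⁸ M.

4.34×10⁻⁸ M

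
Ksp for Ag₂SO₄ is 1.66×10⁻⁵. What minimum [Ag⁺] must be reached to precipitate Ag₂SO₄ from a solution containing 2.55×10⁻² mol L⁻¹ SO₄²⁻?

2.55×10⁻² M

Each salt precipitates once Q = Ksp for that salt.
Ag₂SO₄(s) ⇌ 2 Ag⁺(aq) + SO₄²⁻(aq)
Ksp = [Ag⁺]^2[SO₄²⁻] = [Ag⁺]^2(2.55×10⁻²)
[Ag⁺]^2 = 1.66×10⁻⁵ / (2.55×10⁻²) = 6.51×10⁻⁴
[Ag⁺] = 2.55×10⁻² mol L⁻¹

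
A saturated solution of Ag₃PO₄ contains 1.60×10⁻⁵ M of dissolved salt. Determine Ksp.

Ag₃PO₄(s) ⇌ 3 Ag⁺(aq) + PO₄³⁻(aq)
If s mol/L of Ag₃PO₄ dissolves, [Ag⁺] = 3s and [PO₄³⁻] = s.
Ksp = [Ag⁺]^3[PO₄³⁻] = (3s)^3 · s = 27s^4
Ksp = 27 × (1.60×10⁻⁵)^4 = 1.77×10⁻¹⁸

Ksp = 1.77×10⁻¹⁸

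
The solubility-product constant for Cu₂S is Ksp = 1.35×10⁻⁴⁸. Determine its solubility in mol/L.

Cu₂S(s) ⇌ 2 Cu⁺(aq) + S²⁻(aq)
If s mol/L of Cu₂S dissolves, [Cu⁺] = 2s and [S²⁻] = s.
Ksp = [Cu⁺]^2[S²⁻] = (2s)^2 · s = 4s^3
4s^3 = 1.35×10⁻⁴⁸  ⇒  s^3 = 3.38×10⁻⁴⁹
s = (3.38×10⁻⁴⁹)^(1/3) = 6.96×10⁻¹⁷ mol/L

6.96×10⁻¹⁷ M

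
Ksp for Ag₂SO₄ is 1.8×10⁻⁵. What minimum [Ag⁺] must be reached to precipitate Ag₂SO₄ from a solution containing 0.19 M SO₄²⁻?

9.7×10⁻³ M

Precipitation of each salt begins when its ion product equals Ksp.
Ag₂SO₄(s) ⇌ 2 Ag⁺(aq) + SO₄²⁻(aq)
Ksp = [Ag⁺]^2[SO₄²⁻] = [Ag⁺]^2(0.19)
[Ag⁺]^2 = 1.8×10⁻⁵ / (0.19) = 9.5×10⁻⁵
[Ag⁺] = 9.7×10⁻³ M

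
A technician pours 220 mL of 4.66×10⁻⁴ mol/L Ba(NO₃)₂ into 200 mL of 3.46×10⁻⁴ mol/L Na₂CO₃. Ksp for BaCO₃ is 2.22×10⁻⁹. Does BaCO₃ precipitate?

Yes

Total volume after mixing = 220 + 200 = 420 mL.
[Ba²⁺] = (4.66×10⁻⁴)(220)/420 = 2.44×10⁻⁴ mol/L
[CO₃²⁻] = (3.46×10⁻⁴)(200)/420 = 1.65×10⁻⁴ mol/L
Q = [Ba²⁺][CO₃²⁻] = 4.02×10⁻⁸
Since Q (4.02×10⁻⁸) exceeds Ksp (2.22×10⁻⁹), BaCO₃ will precipitate.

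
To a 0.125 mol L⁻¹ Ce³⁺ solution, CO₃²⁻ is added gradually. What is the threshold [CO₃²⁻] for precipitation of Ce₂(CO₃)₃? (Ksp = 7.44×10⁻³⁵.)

Each salt precipitates once Q = Ksp for that salt.
Ce₂(CO₃)₃(s) ⇌ 2 Ce³⁺(aq) + 3 CO₃²⁻(aq)
Ksp = [Ce³⁺]^2[CO₃²⁻]^3 = [CO₃²⁻]^3(0.125)^2
[CO₃²⁻]^3 = 7.44×10⁻³⁵ / (0.125)^2 = 4.76×10⁻³³
[CO₃²⁻] = 1.68×10⁻¹¹ mol L⁻¹

1.68×10⁻¹¹ M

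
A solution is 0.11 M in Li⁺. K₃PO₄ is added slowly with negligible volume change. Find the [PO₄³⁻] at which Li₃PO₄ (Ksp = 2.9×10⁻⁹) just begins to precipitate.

2.2×10⁻⁶ M

The threshold for precipitation is Q = Ksp.
Li₃PO₄(s) ⇌ 3 Li⁺(aq) + PO₄³⁻(aq)
Ksp = [Li⁺]^3[PO₄³⁻] = [PO₄³⁻](0.11)^3
[PO₄³⁻] = 2.9×10⁻⁹ / (0.11)^3 = 2.2×10⁻⁶
[PO₄³⁻] = 2.2×10⁻⁶ M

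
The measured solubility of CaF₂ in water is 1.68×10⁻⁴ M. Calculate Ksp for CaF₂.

Ksp = 1.90×10⁻¹¹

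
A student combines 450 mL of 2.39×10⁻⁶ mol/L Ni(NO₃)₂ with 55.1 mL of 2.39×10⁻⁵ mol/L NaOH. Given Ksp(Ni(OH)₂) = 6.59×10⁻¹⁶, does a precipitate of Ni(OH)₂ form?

Total volume after mixing = 450 + 55.1 = 505.1 mL.
[Ni²⁺] = (2.39×10⁻⁶)(450)/505.1 = 2.13×10⁻⁶ mol/L
[OH⁻] = (2.39×10⁻⁵)(55.1)/505.1 = 2.61×10⁻⁶ mol/L
Q = [Ni²⁺][OH⁻]^2 = 1.45×10⁻¹⁷
Q = 1.45×10⁻¹⁷ < Ksp = 6.59×10⁻¹⁶, so the solution is unsaturated and no precipitate forms.

No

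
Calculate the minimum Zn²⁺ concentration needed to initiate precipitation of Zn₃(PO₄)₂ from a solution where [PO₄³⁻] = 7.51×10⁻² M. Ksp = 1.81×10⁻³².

Each salt precipitates once Q = Ksp for that salt.
Zn₃(PO₄)₂(s) ⇌ 3 Zn²⁺(aq) + 2 PO₄³⁻(aq)
Ksp = [Zn²⁺]^3[PO₄³⁻]^2 = [Zn²⁺]^3(7.51×10⁻²)^2
[Zn²⁺]^3 = 1.81×10⁻³² / (7.51×10⁻²)^2 = 3.21×10⁻³⁰
[Zn²⁺] = 1.48×10⁻¹⁰ M

1.48×10⁻¹⁰ M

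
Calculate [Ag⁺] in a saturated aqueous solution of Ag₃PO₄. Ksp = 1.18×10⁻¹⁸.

4.34×10⁻⁵ M

Ag₃PO₄(s) ⇌ 3 Ag⁺(aq) + PO₄³⁻(aq)
Let s be the molar solubility. Then [Ag⁺] = 3s and [PO₄³⁻] = s.
Ksp = [Ag⁺]^3[PO₄³⁻] = (3s)^3 · s = 27s^4 = 1.18×10⁻¹⁸
s = 1.45×10⁻⁵ M
[Ag⁺] = 3s = 4.34×10⁻⁵ M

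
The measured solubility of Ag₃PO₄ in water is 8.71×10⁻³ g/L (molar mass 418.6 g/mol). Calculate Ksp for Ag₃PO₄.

Convert to molarity: s = 8.71×10⁻³ / 418.6 = 2.0807×10⁻⁵ mol/L
Ag₃PO₄(s) ⇌ 3 Ag⁺(aq) + PO₄³⁻(aq)
If s mol/L of Ag₃PO₄ dissolves, [Ag⁺] = 3s and [PO₄³⁻] = s.
Ksp = [Ag⁺]^3[PO₄³⁻] = (3s)^3 · s = 27s^4
Ksp = 27 × (2.0807×10⁻⁵)^4 = 5.06×10⁻¹⁸

Ksp = 5.06×10⁻¹⁸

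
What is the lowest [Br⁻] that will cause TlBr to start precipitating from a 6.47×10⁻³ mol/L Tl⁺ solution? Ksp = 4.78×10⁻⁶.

The threshold for precipitation is Q = Ksp.
TlBr(s) ⇌ Tl⁺(aq) + Br⁻(aq)
Ksp = [Tl⁺][Br⁻] = [Br⁻](6.47×10⁻³)
[Br⁻] = 4.78×10⁻⁶ / (6.47×10⁻³) = 7.39×10⁻⁴
[Br⁻] = 7.39×10⁻⁴ mol/L

7.39×10⁻⁴ M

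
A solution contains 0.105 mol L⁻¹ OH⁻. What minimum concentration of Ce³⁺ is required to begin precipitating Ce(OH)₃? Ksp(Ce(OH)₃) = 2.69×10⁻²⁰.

2.32×10⁻¹⁷ M

Precipitation begins when Q = Ksp.
Ce(OH)₃(s) ⇌ Ce³⁺(aq) + 3 OH⁻(aq)
Ksp = [Ce³⁺][OH⁻]^3 = [Ce³⁺](0.105)^3
[Ce³⁺] = 2.69×10⁻²⁰ / (0.105)^3 = 2.32×10⁻¹⁷
[Ce³⁺] = 2.32×10⁻¹⁷ mol L⁻¹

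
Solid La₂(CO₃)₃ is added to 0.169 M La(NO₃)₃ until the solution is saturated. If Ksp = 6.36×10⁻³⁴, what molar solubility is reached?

9.38×10⁻¹² M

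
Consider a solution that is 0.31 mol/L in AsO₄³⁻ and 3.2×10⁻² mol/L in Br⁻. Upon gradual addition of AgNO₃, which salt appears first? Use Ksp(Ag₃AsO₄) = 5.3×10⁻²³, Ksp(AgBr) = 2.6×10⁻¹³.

AgBr

Each salt precipitates once Q = Ksp for that salt.
For Ag₃AsO₄: [Ag⁺] = (Ksp/[AsO₄³⁻])^(1/3) = 5.6×10⁻⁸ mol/L
For AgBr: [Ag⁺] = (Ksp/[Br⁻]) = 8.1×10⁻¹² mol/L
The smaller threshold [Ag⁺] is reached first, so AgBr precipitates first.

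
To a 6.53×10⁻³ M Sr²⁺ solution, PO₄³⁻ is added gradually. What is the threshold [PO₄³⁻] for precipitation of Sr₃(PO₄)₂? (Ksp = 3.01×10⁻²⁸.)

The threshold for precipitation is Q = Ksp.
Sr₃(PO₄)₂(s) ⇌ 3 Sr²⁺(aq) + 2 PO₄³⁻(aq)
Ksp = [Sr²⁺]^3[PO₄³⁻]^2 = [PO₄³⁻]^2(6.53×10⁻³)^3
[PO₄³⁻]^2 = 3.01×10⁻²⁸ / (6.53×10⁻³)^3 = 1.08×10⁻²¹
[PO₄³⁻] = 3.29×10⁻¹¹ M

3.29×10⁻¹¹ M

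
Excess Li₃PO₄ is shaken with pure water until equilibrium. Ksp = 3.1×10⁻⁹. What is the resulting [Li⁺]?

Li₃PO₄(s) ⇌ 3 Li⁺(aq) + PO₄³⁻(aq)
For each mole of Li₃PO₄ that dissolves per liter, [Li⁺] = 3s and [PO₄³⁻] = s; let s denote this solubility.
Ksp = [Li⁺]^3[PO₄³⁻] = (3s)^3 · s = 27s^4 = 3.1×10⁻⁹
s = 3.3×10⁻³ mol/L
[Li⁺] = 3s = 9.8×10⁻³ mol/L

9.8×10⁻³ M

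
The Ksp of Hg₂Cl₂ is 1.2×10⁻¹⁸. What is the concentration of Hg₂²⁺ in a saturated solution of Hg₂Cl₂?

6.7×10⁻⁷ M

Hg₂Cl₂(s) ⇌ Hg₂²⁺(aq) + 2 Cl⁻(aq)
Let s be the molar solubility. Then [Hg₂²⁺] = s and [Cl⁻] = 2s.
Ksp = [Hg₂²⁺][Cl⁻]^2 = s · (2s)^2 = 4s^3 = 1.2×10⁻¹⁸
s = 6.7×10⁻⁷ mol/L
[Hg₂²⁺] = s = 6.7×10⁻⁷ mol/L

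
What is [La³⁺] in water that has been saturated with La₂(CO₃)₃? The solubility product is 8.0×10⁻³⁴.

La₂(CO₃)₃(s) ⇌ 2 La³⁺(aq) + 3 CO₃²⁻(aq)
For each mole of La₂(CO₃)₃ that dissolves per liter, [La³⁺] = 2s and [CO₃²⁻] = 3s; let s denote this solubility.
Ksp = [La³⁺]^2[CO₃²⁻]^3 = (2s)^2 · (3s)^3 = 108s^5 = 8.0×10⁻³⁴
s = 9.4×10⁻⁸ M
[La³⁺] = 2s = 1.9×10⁻⁷ M

1.9×10⁻⁷ M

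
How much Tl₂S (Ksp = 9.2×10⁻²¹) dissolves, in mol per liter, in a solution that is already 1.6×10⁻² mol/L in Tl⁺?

3.6×10⁻¹⁷ M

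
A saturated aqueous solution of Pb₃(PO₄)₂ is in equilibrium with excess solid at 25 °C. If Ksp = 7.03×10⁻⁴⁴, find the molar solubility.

9.18×10⁻¹⁰ M

Pb₃(PO₄)₂(s) ⇌ 3 Pb²⁺(aq) + 2 PO₄³⁻(aq)
With molar solubility s: [Pb²⁺] = 3s, [PO₄³⁻] = 2s.
Ksp = [Pb²⁺]^3[PO₄³⁻]^2 = (3s)^3 · (2s)^2 = 108s^5
108s^5 = 7.03×10⁻⁴⁴  ⇒  s^5 = 6.51×10⁻⁴⁶
s = 9.18×10⁻¹⁰ mol L⁻¹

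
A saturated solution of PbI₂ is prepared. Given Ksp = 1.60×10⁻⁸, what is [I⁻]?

3.17×10⁻³ M

PbI₂(s) ⇌ Pb²⁺(aq) + 2 I⁻(aq)
With molar solubility s: [Pb²⁺] = s, [I⁻] = 2s.
Ksp = [Pb²⁺][I⁻]^2 = s · (2s)^2 = 4s^3 = 1.60×10⁻⁸
s = 1.59×10⁻³ mol/L
[I⁻] = 2s = 3.17×10⁻³ mol/L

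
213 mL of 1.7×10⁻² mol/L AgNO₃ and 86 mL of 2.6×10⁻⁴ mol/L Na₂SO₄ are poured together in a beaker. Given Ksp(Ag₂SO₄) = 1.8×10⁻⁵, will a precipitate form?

No

Total volume after mixing = 213 + 86 = 299 mL.
[Ag⁺] = (1.7×10⁻²)(213)/299 = 1.2×10⁻² mol/L
[SO₄²⁻] = (2.6×10⁻⁴)(86)/299 = 7.5×10⁻⁵ mol/L
Q = [Ag⁺]^2[SO₄²⁻] = 1.1×10⁻⁸
Since Q (1.1×10⁻⁸) is less than Ksp (1.8×10⁻⁵), no Ag₂SO₄ precipitates.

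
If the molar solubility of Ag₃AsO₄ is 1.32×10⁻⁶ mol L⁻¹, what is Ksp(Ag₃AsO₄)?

Ag₃AsO₄(s) ⇌ 3 Ag⁺(aq) + AsO₄³⁻(aq)
Let s be the molar solubility. Then [Ag⁺] = 3s and [AsO₄³⁻] = s.
Ksp = [Ag⁺]^3[AsO₄³⁻] = (3s)^3 · s = 27s^4
Ksp = 27 × (1.32×10⁻⁶)^4 = 8.20×10⁻²³

Ksp = 8.20×10⁻²³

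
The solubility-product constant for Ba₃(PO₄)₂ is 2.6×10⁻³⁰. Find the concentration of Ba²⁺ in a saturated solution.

Ba₃(PO₄)₂(s) ⇌ 3 Ba²⁺(aq) + 2 PO₄³⁻(aq)
If s mol/L of Ba₃(PO₄)₂ dissolves, [Ba²⁺] = 3s and [PO₄³⁻] = 2s.
Ksp = [Ba²⁺]^3[PO₄³⁻]^2 = (3s)^3 · (2s)^2 = 108s^5 = 2.6×10⁻³⁰
s = 4.7×10⁻⁷ mol L⁻¹
[Ba²⁺] = 3s = 1.4×10⁻⁶ mol L⁻¹

1.4×10⁻⁶ M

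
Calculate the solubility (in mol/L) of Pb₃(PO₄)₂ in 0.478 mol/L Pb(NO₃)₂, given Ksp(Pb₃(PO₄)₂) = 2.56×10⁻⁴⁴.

Pb₃(PO₄)₂(s) ⇌ 3 Pb²⁺(aq) + 2 PO₄³⁻(aq)
Pb²⁺ is already present at 0.478 mol/L. If s mol/L of Pb₃(PO₄)₂ dissolves, [PO₄³⁻] = 2s while [Pb²⁺] ≈ 0.478 mol/L.
Ksp = [Pb²⁺]^3[PO₄³⁻]^2 = (0.478)^3(2s)^2
(2s)^2 = 2.56×10⁻⁴⁴ / (0.478)^3 = 2.34×10⁻⁴³
s = 2.42×10⁻²² mol/L

2.42×10⁻²² M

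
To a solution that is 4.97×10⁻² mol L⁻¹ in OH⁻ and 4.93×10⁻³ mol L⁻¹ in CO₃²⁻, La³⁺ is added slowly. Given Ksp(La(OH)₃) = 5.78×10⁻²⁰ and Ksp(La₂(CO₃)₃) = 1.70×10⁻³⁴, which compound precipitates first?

La(OH)₃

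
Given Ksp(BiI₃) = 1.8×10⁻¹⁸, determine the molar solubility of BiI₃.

1.6×10⁻⁵ M

BiI₃(s) ⇌ Bi³⁺(aq) + 3 I⁻(aq)
For each mole of BiI₃ that dissolves per liter, [Bi³⁺] = s and [I⁻] = 3s; let s denote this solubility.
Ksp = [Bi³⁺][I⁻]^3 = s · (3s)^3 = 27s^4
27s^4 = 1.8×10⁻¹⁸  ⇒  s^4 = 6.7×10⁻²⁰
Taking the 4th root, s = 1.6×10⁻⁵ M.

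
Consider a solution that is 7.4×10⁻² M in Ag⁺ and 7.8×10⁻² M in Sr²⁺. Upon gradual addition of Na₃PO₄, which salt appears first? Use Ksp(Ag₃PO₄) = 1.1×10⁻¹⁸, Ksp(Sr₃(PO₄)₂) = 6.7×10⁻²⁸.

Ag₃PO₄

Precipitation begins when Q = Ksp.
For Ag₃PO₄: [PO₄³⁻] = (Ksp/[Ag⁺]^3) = 2.7×10⁻¹⁵ M
For Sr₃(PO₄)₂: [PO₄³⁻] = (Ksp/[Sr²⁺]^3)^(1/2) = 1.2×10⁻¹² M
The smaller threshold [PO₄³⁻] is reached first, so Ag₃PO₄ precipitates first.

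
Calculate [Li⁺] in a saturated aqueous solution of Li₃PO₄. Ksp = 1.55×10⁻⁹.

Li₃PO₄(s) ⇌ 3 Li⁺(aq) + PO₄³⁻(aq)
With molar solubility s: [Li⁺] = 3s, [PO₄³⁻] = s.
Ksp = [Li⁺]^3[PO₄³⁻] = (3s)^3 · s = 27s^4 = 1.55×10⁻⁹
s = 2.75×10⁻³ mol L⁻¹
[Li⁺] = 3s = 8.26×10⁻³ mol L⁻¹

8.26×10⁻³ M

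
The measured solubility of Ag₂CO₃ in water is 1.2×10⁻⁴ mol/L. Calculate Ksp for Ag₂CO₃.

Ksp = 6.9×10⁻¹²

Ag₂CO₃(s) ⇌ 2 Ag⁺(aq) + CO₃²⁻(aq)
With molar solubility s: [Ag⁺] = 2s, [CO₃²⁻] = s.
Ksp = [Ag⁺]^2[CO₃²⁻] = (2s)^2 · s = 4s^3
Ksp = 4 × (1.2×10⁻⁴)^3 = 6.9×10⁻¹²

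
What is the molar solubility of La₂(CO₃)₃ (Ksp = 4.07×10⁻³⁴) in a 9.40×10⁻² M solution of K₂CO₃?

La₂(CO₃)₃(s) ⇌ 2 La³⁺(aq) + 3 CO₃²⁻(aq)
CO₃²⁻ is already present at 9.40×10⁻² M. If s mol/L of La₂(CO₃)₃ dissolves, [La³⁺] = 2s while [CO₃²⁻] ≈ 9.40×10⁻² M.
Ksp = [La³⁺]^2[CO₃²⁻]^3 = (2s)^2(9.40×10⁻²)^3
(2s)^2 = 4.07×10⁻³⁴ / (9.40×10⁻²)^3 = 4.90×10⁻³¹
s = 3.50×10⁻¹⁶ M

3.50×10⁻¹⁶ M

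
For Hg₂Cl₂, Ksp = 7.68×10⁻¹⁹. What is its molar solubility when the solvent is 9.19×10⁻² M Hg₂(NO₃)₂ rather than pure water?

1.45×10⁻⁹ M

Hg₂Cl₂(s) ⇌ Hg₂²⁺(aq) + 2 Cl⁻(aq)
With Hg₂²⁺ already at 9.19×10⁻² M and s small, take [Hg₂²⁺] ≈ 9.19×10⁻² M and [Cl⁻] = 2s.
Ksp = [Hg₂²⁺][Cl⁻]^2 = (9.19×10⁻²)(2s)^2
(2s)^2 = 7.68×10⁻¹⁹ / (9.19×10⁻²) = 8.36×10⁻¹⁸
s = 1.45×10⁻⁹ M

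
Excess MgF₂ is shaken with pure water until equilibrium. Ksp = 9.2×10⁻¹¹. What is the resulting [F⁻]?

5.7×10⁻⁴ M

MgF₂(s) ⇌ Mg²⁺(aq) + 2 F⁻(aq)
Call the molar solubility s, so that [Mg²⁺] = s and [F⁻] = 2s.
Ksp = [Mg²⁺][F⁻]^2 = s · (2s)^2 = 4s^3 = 9.2×10⁻¹¹
s = 2.8×10⁻⁴ mol L⁻¹
[F⁻] = 2s = 5.7×10⁻⁴ mol L⁻¹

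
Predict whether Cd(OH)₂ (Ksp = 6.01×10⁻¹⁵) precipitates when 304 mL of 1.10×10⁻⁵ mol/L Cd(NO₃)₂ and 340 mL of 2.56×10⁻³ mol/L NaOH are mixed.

After mixing, V = 304 mL + 340 mL = 644 mL.
[Cd²⁺] = (1.10×10⁻⁵)(304)/644 = 5.19×10⁻⁶ mol/L
[OH⁻] = (2.56×10⁻³)(340)/644 = 1.35×10⁻³ mol/L
Q = [Cd²⁺][OH⁻]^2 = 9.49×10⁻¹²
Since Q (9.49×10⁻¹²) exceeds Ksp (6.01×10⁻¹⁵), Cd(OH)₂ will precipitate.

Yes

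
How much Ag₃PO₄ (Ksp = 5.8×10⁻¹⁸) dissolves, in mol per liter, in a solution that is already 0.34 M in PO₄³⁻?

8.6×10⁻⁷ M

Ag₃PO₄(s) ⇌ 3 Ag⁺(aq) + PO₄³⁻(aq)
With PO₄³⁻ already at 0.34 M and s small, take [PO₄³⁻] ≈ 0.34 M and [Ag⁺] = 3s.
Ksp = [Ag⁺]^3[PO₄³⁻] = (3s)^3(0.34)
(3s)^3 = 5.8×10⁻¹⁸ / (0.34) = 1.7×10⁻¹⁷
s = 8.6×10⁻⁷ M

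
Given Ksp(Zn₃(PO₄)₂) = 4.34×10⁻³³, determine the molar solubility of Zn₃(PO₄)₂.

Zn₃(PO₄)₂(s) ⇌ 3 Zn²⁺(aq) + 2 PO₄³⁻(aq)
For each mole of Zn₃(PO₄)₂ that dissolves per liter, [Zn²⁺] = 3s and [PO₄³⁻] = 2s; let s denote this solubility.
Ksp = [Zn²⁺]^3[PO₄³⁻]^2 = (3s)^3 · (2s)^2 = 108s^5
108s^5 = 4.34×10⁻³³  ⇒  s^5 = 4.02×10⁻³⁵
Taking the 5th root, s = 1.32×10⁻⁷ M.

1.32×10⁻⁷ M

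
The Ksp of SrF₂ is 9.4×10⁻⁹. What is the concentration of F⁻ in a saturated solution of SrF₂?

2.7×10⁻³ M

SrF₂(s) ⇌ Sr²⁺(aq) + 2 F⁻(aq)
If s mol/L of SrF₂ dissolves, [Sr²⁺] = s and [F⁻] = 2s.
Ksp = [Sr²⁺][F⁻]^2 = s · (2s)^2 = 4s^3 = 9.4×10⁻⁹
s = 1.3×10⁻³ mol L⁻¹
[F⁻] = 2s = 2.7×10⁻³ mol L⁻¹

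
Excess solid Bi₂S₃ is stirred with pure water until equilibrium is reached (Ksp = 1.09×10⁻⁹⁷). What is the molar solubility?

1.59×10⁻²⁰ M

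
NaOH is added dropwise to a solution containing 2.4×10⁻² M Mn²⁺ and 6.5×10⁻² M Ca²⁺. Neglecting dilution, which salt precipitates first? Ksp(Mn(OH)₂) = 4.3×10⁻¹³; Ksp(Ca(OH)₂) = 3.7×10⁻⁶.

Mn(OH)₂

A salt starts to precipitate once the ion product Q reaches its Ksp.
For Mn(OH)₂: [OH⁻] = (Ksp/[Mn²⁺])^(1/2) = 4.2×10⁻⁶ M
For Ca(OH)₂: [OH⁻] = (Ksp/[Ca²⁺])^(1/2) = 7.5×10⁻³ M
Mn(OH)₂ requires the lower [OH⁻], so it precipitates first.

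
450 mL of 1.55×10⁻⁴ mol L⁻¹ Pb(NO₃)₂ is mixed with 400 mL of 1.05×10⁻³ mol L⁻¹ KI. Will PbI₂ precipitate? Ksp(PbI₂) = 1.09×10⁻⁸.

No

After mixing, V = 450 mL + 400 mL = 850 mL.
[Pb²⁺] = (1.55×10⁻⁴)(450)/850 = 8.21×10⁻⁵ mol L⁻¹
[I⁻] = (1.05×10⁻³)(400)/850 = 4.94×10⁻⁴ mol L⁻¹
Q = [Pb²⁺][I⁻]^2 = 2.00×10⁻¹¹
Q = 2.00×10⁻¹¹ < Ksp = 1.09×10⁻⁸, so the solution is unsaturated and no precipitate forms.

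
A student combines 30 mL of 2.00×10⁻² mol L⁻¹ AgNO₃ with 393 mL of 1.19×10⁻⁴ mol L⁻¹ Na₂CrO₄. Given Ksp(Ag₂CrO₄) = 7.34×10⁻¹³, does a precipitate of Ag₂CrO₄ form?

After mixing, V = 30 mL + 393 mL = 423 mL.
[Ag⁺] = (2.00×10⁻²)(30)/423 = 1.42×10⁻³ mol L⁻¹
[CrO₄²⁻] = (1.19×10⁻⁴)(393)/423 = 1.11×10⁻⁴ mol L⁻¹
Q = [Ag⁺]^2[CrO₄²⁻] = 2.22×10⁻¹⁰
Since Q (2.22×10⁻¹⁰) exceeds Ksp (7.34×10⁻¹³), Ag₂CrO₄ will precipitate.

Yes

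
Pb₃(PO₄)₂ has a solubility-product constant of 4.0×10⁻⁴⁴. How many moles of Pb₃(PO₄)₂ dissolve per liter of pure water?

Pb₃(PO₄)₂(s) ⇌ 3 Pb²⁺(aq) + 2 PO₄³⁻(aq)
Let s be the molar solubility. Then [Pb²⁺] = 3s and [PO₄³⁻] = 2s.
Ksp = [Pb²⁺]^3[PO₄³⁻]^2 = (3s)^3 · (2s)^2 = 108s^5
108s^5 = 4.0×10⁻⁴⁴  ⇒  s^5 = 3.7×10⁻⁴⁶
Taking the 5th root, s = 8.2×10⁻¹⁰ M.

8.2×10⁻¹⁰ M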